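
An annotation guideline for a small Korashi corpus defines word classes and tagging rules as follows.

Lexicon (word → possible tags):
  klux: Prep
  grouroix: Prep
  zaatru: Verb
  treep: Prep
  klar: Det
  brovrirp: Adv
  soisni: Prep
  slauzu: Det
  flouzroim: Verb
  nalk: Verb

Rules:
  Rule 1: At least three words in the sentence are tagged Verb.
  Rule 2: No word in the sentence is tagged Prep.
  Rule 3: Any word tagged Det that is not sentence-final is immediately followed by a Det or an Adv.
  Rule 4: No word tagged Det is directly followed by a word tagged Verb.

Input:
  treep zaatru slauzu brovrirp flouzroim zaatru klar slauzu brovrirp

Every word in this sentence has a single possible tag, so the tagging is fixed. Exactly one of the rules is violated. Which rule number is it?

Fixed tagging: Prep Verb Det Adv Verb Verb Det Det Adv.
Applying the rules: R1 pass, R2 fail, R3 pass, R4 pass.
Only rule 2 fails.

2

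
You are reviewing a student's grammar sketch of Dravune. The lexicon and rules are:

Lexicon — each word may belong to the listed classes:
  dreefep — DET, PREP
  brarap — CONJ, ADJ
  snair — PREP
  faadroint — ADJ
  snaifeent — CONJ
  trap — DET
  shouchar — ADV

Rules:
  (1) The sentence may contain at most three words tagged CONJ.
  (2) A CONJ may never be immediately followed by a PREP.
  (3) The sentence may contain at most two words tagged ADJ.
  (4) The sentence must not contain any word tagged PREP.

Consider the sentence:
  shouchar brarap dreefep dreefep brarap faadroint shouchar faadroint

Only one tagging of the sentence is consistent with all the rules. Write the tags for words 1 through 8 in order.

ADV CONJ DET DET CONJ ADJ ADV ADJ

Candidates per position — 1:shouchar {ADV}; 2:brarap {CONJ,ADJ}; 3:dreefep {DET,PREP}; 4:dreefep {DET,PREP}; 5:brarap {CONJ,ADJ}; 6:faadroint {ADJ}; 7:shouchar {ADV}; 8:faadroint {ADJ}.
Position 2: ADJ is ruled out by rule 3; that leaves CONJ.
Position 3: PREP is ruled out by rule 2; that leaves DET.
Position 4: PREP is ruled out by rule 4; that leaves DET.
Position 5: ADJ is ruled out by rule 3; that leaves CONJ.
So the tagging must be: ADV CONJ DET DET CONJ ADJ ADV ADJ.
Rule-by-rule: rule 1 satisfied; rule 2 satisfied; rule 3 satisfied; rule 4 satisfied.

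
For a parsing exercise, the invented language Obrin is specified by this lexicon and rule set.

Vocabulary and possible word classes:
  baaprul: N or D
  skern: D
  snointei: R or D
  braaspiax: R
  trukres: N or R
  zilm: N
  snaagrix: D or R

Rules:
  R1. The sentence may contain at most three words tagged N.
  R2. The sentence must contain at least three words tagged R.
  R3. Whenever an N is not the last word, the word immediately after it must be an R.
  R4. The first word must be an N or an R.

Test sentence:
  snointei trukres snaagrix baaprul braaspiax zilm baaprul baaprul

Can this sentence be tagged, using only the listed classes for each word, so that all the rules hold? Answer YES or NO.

NO

Candidates per position — 1:snointei {R,D}; 2:trukres {N,R}; 3:snaagrix {D,R}; 4:baaprul {N,D}; 5:braaspiax {R}; 6:zilm {N}; 7:baaprul {N,D}; 8:baaprul {N,D}.
Rule 3 cannot be satisfied by any choice of tags from the lexicon.
So there is no consistent tagging.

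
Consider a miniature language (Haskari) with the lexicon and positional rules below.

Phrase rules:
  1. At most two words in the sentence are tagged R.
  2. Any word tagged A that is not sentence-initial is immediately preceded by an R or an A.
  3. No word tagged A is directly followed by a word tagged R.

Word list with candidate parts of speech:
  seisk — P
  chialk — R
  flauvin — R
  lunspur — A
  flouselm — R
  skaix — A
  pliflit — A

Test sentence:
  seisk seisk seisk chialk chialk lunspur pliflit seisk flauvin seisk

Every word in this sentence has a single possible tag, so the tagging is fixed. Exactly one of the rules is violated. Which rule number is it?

1

Fixed tagging: P P P R R A A P R P.
Checking each rule: R1 fails, R2 ok, R3 ok.
Only rule 1 fails.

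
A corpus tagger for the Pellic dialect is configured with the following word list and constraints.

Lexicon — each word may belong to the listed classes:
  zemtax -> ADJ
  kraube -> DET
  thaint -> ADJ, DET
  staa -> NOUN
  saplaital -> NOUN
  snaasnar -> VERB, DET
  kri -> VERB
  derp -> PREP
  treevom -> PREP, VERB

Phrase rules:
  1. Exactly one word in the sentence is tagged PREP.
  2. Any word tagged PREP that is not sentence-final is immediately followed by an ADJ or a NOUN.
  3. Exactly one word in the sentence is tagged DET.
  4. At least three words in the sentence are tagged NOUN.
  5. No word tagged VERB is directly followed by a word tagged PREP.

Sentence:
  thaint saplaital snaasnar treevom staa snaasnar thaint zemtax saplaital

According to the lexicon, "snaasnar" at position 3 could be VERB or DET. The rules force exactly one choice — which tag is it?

DET

Candidates per position — 1:thaint {ADJ,DET}; 2:saplaital {NOUN}; 3:snaasnar {VERB,DET}; 4:treevom {PREP,VERB}; 5:staa {NOUN}; 6:snaasnar {VERB,DET}; 7:thaint {ADJ,DET}; 8:zemtax {ADJ}; 9:saplaital {NOUN}.
Position 4: tagging it VERB would leave rule 1 unsatisfiable, so it must be PREP.
Position 3: tagging it VERB would leave rule 5 unsatisfiable, so it must be DET.
Position 6: tagging it DET would leave rule 3 unsatisfiable, so it must be VERB.
Position 7: tagging it DET would leave rule 3 unsatisfiable, so it must be ADJ.
Position 1: tagging it DET would leave rule 3 unsatisfiable, so it must be ADJ.
So the tagging must be: ADJ NOUN DET PREP NOUN VERB ADJ ADJ NOUN.
Verifying each rule — rule 1 ok; rule 2 ok; rule 3 ok; rule 4 ok; rule 5 ok.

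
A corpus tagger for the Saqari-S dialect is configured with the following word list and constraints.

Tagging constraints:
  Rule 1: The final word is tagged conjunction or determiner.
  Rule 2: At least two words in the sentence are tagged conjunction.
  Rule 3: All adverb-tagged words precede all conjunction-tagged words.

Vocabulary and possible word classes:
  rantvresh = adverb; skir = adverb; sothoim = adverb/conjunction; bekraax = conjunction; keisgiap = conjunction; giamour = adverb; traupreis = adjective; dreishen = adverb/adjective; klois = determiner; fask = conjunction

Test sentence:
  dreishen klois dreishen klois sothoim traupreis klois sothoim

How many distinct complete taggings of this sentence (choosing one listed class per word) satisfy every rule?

Candidates per position — 1:dreishen {adverb,adjective}; 2:klois {determiner}; 3:dreishen {adverb,adjective}; 4:klois {determiner}; 5:sothoim {adverb,conjunction}; 6:traupreis {adjective}; 7:klois {determiner}; 8:sothoim {adverb,conjunction}.
There are 16 candidate sequences in total.
The sequences that satisfy every rule: adverb determiner adverb determiner conjunction adjective determiner conjunction; adverb determiner adjective determiner conjunction adjective determiner conjunction; adjective determiner adverb determiner conjunction adjective determiner conjunction; adjective determiner adjective determiner conjunction adjective determiner conjunction.
Count = 4.

4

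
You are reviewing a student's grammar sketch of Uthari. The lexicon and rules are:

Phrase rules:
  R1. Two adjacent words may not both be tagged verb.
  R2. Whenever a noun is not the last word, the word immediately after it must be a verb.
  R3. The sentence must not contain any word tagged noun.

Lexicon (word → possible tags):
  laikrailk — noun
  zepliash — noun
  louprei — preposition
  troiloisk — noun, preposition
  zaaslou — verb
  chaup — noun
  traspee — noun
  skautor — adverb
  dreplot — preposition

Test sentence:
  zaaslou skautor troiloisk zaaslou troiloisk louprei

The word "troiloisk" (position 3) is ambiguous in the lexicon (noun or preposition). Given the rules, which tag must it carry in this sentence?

Candidates per position — 1:zaaslou {verb}; 2:skautor {adverb}; 3:troiloisk {noun,preposition}; 4:zaaslou {verb}; 5:troiloisk {noun,preposition}; 6:louprei {preposition}.
Position 3: noun is ruled out by rule 3; that leaves preposition.
Position 5: noun is ruled out by rule 2; that leaves preposition.
The only consistent sequence is: verb adverb preposition verb preposition preposition.
Verifying each rule — rule 1 holds; rule 2 holds; rule 3 holds.

preposition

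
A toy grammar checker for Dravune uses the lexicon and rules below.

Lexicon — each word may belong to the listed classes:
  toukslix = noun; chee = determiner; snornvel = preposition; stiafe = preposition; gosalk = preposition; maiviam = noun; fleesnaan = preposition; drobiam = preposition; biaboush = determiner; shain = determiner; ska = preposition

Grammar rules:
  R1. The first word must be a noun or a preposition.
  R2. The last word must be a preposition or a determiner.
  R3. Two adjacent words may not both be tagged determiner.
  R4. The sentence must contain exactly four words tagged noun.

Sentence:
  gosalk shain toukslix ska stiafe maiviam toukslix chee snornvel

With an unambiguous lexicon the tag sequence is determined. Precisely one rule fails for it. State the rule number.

4

Fixed tagging: preposition determiner noun preposition preposition noun noun determiner preposition.
Applying the rules: R1 holds, R2 holds, R3 holds, R4 violated.
Only rule 4 fails.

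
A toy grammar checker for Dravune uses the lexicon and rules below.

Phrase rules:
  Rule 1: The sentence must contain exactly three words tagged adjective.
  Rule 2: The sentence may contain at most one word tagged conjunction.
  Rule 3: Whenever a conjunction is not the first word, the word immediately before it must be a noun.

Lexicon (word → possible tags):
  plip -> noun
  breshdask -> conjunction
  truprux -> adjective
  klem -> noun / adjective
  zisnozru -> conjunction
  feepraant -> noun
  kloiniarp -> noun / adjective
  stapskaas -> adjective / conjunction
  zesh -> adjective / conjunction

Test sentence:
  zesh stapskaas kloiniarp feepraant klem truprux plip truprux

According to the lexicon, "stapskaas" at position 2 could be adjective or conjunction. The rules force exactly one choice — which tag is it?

Candidates per position — 1:zesh {adjective,conjunction}; 2:stapskaas {adjective,conjunction}; 3:kloiniarp {noun,adjective}; 4:feepraant {noun}; 5:klem {noun,adjective}; 6:truprux {adjective}; 7:plip {noun}; 8:truprux {adjective}.
Word 2 cannot be conjunction — rule 3 would then fail for every completion. It is adjective.
Word 3 cannot be adjective — rule 1 would then fail for every completion. It is noun.
Word 5 cannot be adjective — rule 1 would then fail for every completion. It is noun.
Word 1 cannot be adjective — rule 1 would then fail for every completion. It is conjunction.
The only consistent sequence is: conjunction adjective noun noun noun adjective noun adjective.
Rule-by-rule: rule 1 ✓; rule 2 ✓; rule 3 ✓.

adjective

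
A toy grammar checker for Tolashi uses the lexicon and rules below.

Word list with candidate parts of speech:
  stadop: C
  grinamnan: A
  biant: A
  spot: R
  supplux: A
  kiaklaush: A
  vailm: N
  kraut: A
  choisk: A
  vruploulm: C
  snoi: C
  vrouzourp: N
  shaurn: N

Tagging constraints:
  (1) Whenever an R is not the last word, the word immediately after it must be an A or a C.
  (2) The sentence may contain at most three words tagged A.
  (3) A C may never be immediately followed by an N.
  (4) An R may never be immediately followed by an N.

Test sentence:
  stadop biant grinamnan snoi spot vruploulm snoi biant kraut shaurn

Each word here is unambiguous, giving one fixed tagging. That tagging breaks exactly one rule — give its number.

Fixed tagging: C A A C R C C A A N.
Applying the rules: R1 ok, R2 fails, R3 ok, R4 ok.
Only rule 2 fails.

2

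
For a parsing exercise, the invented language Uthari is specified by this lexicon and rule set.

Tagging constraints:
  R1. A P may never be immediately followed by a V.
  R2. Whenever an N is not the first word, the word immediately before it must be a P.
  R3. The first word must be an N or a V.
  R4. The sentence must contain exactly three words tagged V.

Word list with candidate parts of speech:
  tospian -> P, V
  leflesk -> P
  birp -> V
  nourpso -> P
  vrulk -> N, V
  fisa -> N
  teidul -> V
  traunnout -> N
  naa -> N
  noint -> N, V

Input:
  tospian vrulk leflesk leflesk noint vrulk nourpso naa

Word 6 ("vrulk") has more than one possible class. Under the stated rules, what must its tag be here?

Candidates per position — 1:tospian {P,V}; 2:vrulk {N,V}; 3:leflesk {P}; 4:leflesk {P}; 5:noint {N,V}; 6:vrulk {N,V}; 7:nourpso {P}; 8:naa {N}.
If word 1 were P, no tagging could satisfy rule 3; so word 1 is V.
If word 2 were N, no tagging could satisfy rule 2; so word 2 is V.
If word 5 were V, no tagging could satisfy rule 1; so word 5 is N.
If word 6 were N, no tagging could satisfy rule 2; so word 6 is V.
The unique satisfying tagging is: V V P P N V P N.
Rule-by-rule: rule 1 ok; rule 2 ok; rule 3 ok; rule 4 ok.

V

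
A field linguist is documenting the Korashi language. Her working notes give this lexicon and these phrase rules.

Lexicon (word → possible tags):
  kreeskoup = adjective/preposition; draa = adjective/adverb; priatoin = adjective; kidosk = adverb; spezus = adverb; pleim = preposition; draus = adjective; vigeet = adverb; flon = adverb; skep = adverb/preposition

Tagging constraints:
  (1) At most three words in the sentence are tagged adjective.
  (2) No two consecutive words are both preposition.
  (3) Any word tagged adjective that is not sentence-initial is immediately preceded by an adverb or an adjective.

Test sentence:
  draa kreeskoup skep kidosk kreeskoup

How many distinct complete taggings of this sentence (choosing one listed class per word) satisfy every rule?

12

Candidates per position — 1:draa {adjective,adverb}; 2:kreeskoup {adjective,preposition}; 3:skep {adverb,preposition}; 4:kidosk {adverb}; 5:kreeskoup {adjective,preposition}.
There are 16 candidate sequences in total.
Checking each against the rules leaves 12 sequences.
Count = 12.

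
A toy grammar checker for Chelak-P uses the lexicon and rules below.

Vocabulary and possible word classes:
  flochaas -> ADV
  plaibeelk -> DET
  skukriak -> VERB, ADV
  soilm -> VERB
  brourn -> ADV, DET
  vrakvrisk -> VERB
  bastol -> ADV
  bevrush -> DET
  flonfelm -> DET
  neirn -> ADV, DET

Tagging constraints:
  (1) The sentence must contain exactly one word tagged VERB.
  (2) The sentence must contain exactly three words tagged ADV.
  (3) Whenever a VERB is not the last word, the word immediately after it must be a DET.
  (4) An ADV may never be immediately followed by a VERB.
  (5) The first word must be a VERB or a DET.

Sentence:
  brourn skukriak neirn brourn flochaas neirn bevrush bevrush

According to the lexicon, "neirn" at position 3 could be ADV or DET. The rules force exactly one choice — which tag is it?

DET

Candidates per position — 1:brourn {ADV,DET}; 2:skukriak {VERB,ADV}; 3:neirn {ADV,DET}; 4:brourn {ADV,DET}; 5:flochaas {ADV}; 6:neirn {ADV,DET}; 7:bevrush {DET}; 8:bevrush {DET}.
If word 1 were ADV, no tagging could satisfy rule 5; so word 1 is DET.
If word 2 were ADV, no tagging could satisfy rule 1; so word 2 is VERB.
If word 3 were ADV, no tagging could satisfy rule 3; so word 3 is DET.
If word 4 were DET, no tagging could satisfy rule 2; so word 4 is ADV.
If word 6 were DET, no tagging could satisfy rule 2; so word 6 is ADV.
So the tagging must be: DET VERB DET ADV ADV ADV DET DET.
Checking: rule 1 satisfied; rule 2 satisfied; rule 3 satisfied; rule 4 satisfied; rule 5 satisfied.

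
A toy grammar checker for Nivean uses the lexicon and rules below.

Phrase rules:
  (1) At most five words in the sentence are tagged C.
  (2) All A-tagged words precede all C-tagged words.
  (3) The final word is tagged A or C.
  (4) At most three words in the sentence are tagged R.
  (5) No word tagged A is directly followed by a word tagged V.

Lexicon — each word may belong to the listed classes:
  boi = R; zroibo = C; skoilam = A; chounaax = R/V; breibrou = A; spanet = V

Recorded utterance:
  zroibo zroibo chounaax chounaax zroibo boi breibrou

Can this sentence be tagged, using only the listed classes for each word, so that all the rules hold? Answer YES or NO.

Candidates per position — 1:zroibo {C}; 2:zroibo {C}; 3:chounaax {R,V}; 4:chounaax {R,V}; 5:zroibo {C}; 6:boi {R}; 7:breibrou {A}.
Rule 2 cannot be satisfied by any choice of tags from the lexicon.
So there is no consistent tagging.

NO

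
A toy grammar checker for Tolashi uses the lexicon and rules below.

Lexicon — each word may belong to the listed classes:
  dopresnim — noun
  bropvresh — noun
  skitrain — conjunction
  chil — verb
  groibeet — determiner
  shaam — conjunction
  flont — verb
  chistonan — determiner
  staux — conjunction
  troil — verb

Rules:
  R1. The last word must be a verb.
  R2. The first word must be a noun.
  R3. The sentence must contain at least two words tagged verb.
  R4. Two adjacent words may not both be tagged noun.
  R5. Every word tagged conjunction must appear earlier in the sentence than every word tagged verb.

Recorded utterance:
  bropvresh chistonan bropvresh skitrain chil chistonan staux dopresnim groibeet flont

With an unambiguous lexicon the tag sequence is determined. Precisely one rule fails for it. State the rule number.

5

Fixed tagging: noun determiner noun conjunction verb determiner conjunction noun determiner verb.
Rule check: R1 holds, R2 holds, R3 holds, R4 holds, R5 violated.
Only rule 5 fails.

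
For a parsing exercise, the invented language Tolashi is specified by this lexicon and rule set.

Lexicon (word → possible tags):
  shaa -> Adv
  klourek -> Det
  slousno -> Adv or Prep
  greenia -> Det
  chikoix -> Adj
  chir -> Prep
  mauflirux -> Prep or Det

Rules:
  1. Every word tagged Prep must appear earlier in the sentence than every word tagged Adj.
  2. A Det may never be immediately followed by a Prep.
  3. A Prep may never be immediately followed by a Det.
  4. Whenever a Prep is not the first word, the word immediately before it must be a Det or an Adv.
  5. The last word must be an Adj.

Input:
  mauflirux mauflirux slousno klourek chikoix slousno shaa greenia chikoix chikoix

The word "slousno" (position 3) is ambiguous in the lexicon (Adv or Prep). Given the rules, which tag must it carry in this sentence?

Adv

Candidates per position — 1:mauflirux {Prep,Det}; 2:mauflirux {Prep,Det}; 3:slousno {Adv,Prep}; 4:klourek {Det}; 5:chikoix {Adj}; 6:slousno {Adv,Prep}; 7:shaa {Adv}; 8:greenia {Det}; 9:chikoix {Adj}; 10:chikoix {Adj}.
Position 3: Prep is ruled out by rule 3; that leaves Adv.
Position 6: Prep is ruled out by rule 1; that leaves Adv.
The remaining ambiguous positions (1, 2) are resolved jointly — only one combination satisfies every rule.
That leaves exactly one tagging: Det Det Adv Det Adj Adv Adv Det Adj Adj.
Checking: rule 1 ok; rule 2 ok; rule 3 ok; rule 4 ok; rule 5 ok.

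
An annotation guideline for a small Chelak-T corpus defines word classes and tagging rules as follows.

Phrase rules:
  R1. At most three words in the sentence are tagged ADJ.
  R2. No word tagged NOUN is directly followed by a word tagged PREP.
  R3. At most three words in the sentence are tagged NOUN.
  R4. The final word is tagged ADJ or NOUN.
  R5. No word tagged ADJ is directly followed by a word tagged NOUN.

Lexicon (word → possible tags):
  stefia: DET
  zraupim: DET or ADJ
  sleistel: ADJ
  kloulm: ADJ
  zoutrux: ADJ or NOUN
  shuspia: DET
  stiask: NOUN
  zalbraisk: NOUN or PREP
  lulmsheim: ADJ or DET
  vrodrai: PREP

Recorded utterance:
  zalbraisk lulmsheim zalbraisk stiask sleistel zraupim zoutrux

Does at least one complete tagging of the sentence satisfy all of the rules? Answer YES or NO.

YES

Candidates per position — 1:zalbraisk {NOUN,PREP}; 2:lulmsheim {ADJ,DET}; 3:zalbraisk {NOUN,PREP}; 4:stiask {NOUN}; 5:sleistel {ADJ}; 6:zraupim {DET,ADJ}; 7:zoutrux {ADJ,NOUN}.
One satisfying assignment: PREP DET PREP NOUN ADJ DET ADJ.
Checking: rule 1 ✓; rule 2 ✓; rule 3 ✓; rule 4 ✓; rule 5 ✓.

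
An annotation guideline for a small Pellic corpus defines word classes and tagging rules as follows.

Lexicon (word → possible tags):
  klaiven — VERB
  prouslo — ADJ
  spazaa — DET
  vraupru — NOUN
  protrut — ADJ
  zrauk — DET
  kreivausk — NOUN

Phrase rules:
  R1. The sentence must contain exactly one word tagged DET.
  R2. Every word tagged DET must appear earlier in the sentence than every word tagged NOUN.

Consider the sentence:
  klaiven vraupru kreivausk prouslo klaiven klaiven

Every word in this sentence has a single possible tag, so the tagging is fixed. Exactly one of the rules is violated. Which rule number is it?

1

Fixed tagging: VERB NOUN NOUN ADJ VERB VERB.
Applying the rules: R1 fail, R2 pass.
Only rule 1 fails.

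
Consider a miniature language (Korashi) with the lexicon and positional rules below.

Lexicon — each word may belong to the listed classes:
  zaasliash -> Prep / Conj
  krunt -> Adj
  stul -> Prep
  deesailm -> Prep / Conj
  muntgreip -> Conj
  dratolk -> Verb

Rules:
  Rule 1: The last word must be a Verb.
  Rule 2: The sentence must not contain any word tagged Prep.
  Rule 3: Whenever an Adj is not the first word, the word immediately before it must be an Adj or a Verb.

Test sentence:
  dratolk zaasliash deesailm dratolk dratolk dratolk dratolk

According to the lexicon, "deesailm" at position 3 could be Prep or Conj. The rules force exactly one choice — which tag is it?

Conj

Candidates per position — 1:dratolk {Verb}; 2:zaasliash {Prep,Conj}; 3:deesailm {Prep,Conj}; 4:dratolk {Verb}; 5:dratolk {Verb}; 6:dratolk {Verb}; 7:dratolk {Verb}.
At position 2, choosing Prep makes rule 2 impossible to satisfy; hence Conj.
At position 3, choosing Prep makes rule 2 impossible to satisfy; hence Conj.
So the tagging must be: Verb Conj Conj Verb Verb Verb Verb.
Check: rule 1 ✓; rule 2 ✓; rule 3 ✓.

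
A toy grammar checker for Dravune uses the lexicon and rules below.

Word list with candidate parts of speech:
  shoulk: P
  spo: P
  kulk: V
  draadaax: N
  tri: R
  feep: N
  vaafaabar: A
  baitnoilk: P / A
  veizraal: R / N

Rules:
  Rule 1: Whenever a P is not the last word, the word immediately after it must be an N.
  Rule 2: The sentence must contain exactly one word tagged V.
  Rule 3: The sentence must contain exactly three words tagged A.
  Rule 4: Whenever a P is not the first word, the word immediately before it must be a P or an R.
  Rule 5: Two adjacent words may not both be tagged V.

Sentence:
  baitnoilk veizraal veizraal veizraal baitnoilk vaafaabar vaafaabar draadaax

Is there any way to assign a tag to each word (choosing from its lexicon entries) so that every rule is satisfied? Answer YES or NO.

NO

Candidates per position — 1:baitnoilk {P,A}; 2:veizraal {R,N}; 3:veizraal {R,N}; 4:veizraal {R,N}; 5:baitnoilk {P,A}; 6:vaafaabar {A}; 7:vaafaabar {A}; 8:draadaax {N}.
Rule 2 cannot be satisfied by any choice of tags from the lexicon.
So there is no consistent tagging.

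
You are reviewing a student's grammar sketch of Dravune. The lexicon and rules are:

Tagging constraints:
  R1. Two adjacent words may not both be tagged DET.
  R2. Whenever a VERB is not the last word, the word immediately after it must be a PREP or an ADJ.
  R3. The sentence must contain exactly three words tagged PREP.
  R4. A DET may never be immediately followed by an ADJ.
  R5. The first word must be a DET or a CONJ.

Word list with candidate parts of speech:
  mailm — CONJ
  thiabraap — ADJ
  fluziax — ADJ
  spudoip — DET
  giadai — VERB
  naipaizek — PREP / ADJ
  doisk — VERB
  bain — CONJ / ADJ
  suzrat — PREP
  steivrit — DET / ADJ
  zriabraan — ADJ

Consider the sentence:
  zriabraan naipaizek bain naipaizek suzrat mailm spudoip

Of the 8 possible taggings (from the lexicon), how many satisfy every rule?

0

Candidates per position — 1:zriabraan {ADJ}; 2:naipaizek {PREP,ADJ}; 3:bain {CONJ,ADJ}; 4:naipaizek {PREP,ADJ}; 5:suzrat {PREP}; 6:mailm {CONJ}; 7:spudoip {DET}.
There are 8 candidate sequences in total.
Rule 5 cannot be satisfied by any choice of tags from the lexicon.
So there is no consistent tagging.
Count = 0.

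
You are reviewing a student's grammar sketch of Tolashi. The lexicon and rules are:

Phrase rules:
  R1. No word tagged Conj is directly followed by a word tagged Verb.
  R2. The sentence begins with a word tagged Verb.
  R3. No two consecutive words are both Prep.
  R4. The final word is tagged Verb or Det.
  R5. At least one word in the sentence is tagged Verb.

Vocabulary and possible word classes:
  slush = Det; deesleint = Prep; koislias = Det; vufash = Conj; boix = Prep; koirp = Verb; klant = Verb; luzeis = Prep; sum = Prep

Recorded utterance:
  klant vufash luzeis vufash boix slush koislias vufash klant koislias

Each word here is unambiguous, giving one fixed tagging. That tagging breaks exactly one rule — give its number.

1

Fixed tagging: Verb Conj Prep Conj Prep Det Det Conj Verb Det.
Checking each rule: R1 fails, R2 ok, R3 ok, R4 ok, R5 ok.
Only rule 1 fails.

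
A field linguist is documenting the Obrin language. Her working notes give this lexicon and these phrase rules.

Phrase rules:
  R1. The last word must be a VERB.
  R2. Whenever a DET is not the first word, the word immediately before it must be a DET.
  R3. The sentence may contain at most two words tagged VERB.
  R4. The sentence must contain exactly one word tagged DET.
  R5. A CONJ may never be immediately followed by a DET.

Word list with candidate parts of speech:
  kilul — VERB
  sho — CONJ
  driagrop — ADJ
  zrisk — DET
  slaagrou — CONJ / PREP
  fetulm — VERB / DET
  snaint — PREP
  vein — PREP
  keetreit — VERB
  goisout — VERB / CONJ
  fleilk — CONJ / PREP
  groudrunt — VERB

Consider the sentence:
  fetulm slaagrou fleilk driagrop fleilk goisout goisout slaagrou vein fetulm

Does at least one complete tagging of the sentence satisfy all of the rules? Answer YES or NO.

YES

Candidates per position — 1:fetulm {VERB,DET}; 2:slaagrou {CONJ,PREP}; 3:fleilk {CONJ,PREP}; 4:driagrop {ADJ}; 5:fleilk {CONJ,PREP}; 6:goisout {VERB,CONJ}; 7:goisout {VERB,CONJ}; 8:slaagrou {CONJ,PREP}; 9:vein {PREP}; 10:fetulm {VERB,DET}.
One satisfying assignment: DET CONJ PREP ADJ CONJ CONJ CONJ PREP PREP VERB.
Checking: rule 1 satisfied; rule 2 satisfied; rule 3 satisfied; rule 4 satisfied; rule 5 satisfied.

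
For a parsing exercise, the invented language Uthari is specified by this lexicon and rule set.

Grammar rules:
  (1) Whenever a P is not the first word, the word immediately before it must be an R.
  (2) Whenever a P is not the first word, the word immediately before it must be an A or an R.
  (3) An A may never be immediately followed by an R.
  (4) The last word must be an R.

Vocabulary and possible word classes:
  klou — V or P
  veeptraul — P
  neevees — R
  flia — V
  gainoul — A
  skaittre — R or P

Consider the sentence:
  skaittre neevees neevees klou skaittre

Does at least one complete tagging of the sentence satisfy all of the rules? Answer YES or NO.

YES

Candidates per position — 1:skaittre {R,P}; 2:neevees {R}; 3:neevees {R}; 4:klou {V,P}; 5:skaittre {R,P}.
One satisfying assignment: R R R V R.
Verifying each rule — rule 1 ✓; rule 2 ✓; rule 3 ✓; rule 4 ✓.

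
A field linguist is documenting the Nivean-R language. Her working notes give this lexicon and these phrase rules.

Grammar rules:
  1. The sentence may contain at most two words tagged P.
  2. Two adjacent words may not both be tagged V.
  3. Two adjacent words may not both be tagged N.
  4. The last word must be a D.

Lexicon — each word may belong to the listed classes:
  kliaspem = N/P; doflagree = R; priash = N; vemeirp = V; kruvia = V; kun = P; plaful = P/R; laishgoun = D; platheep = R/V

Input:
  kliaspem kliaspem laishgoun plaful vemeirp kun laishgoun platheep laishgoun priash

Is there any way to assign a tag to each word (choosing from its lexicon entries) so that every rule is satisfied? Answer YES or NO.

NO

Candidates per position — 1:kliaspem {N,P}; 2:kliaspem {N,P}; 3:laishgoun {D}; 4:plaful {P,R}; 5:vemeirp {V}; 6:kun {P}; 7:laishgoun {D}; 8:platheep {R,V}; 9:laishgoun {D}; 10:priash {N}.
Rule 4 cannot be satisfied by any choice of tags from the lexicon.
So there is no consistent tagging.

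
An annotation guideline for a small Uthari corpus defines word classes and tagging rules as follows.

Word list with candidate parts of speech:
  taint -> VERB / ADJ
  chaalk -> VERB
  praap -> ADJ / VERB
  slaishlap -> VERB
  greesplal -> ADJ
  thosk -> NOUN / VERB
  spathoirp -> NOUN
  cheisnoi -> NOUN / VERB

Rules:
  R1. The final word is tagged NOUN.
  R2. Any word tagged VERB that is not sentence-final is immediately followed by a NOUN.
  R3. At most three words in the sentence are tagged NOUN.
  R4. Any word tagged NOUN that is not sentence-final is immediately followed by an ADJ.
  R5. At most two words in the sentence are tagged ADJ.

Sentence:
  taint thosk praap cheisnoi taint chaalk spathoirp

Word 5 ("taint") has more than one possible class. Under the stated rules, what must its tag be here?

ADJ

Candidates per position — 1:taint {VERB,ADJ}; 2:thosk {NOUN,VERB}; 3:praap {ADJ,VERB}; 4:cheisnoi {NOUN,VERB}; 5:taint {VERB,ADJ}; 6:chaalk {VERB}; 7:spathoirp {NOUN}.
Position 2: tagging it VERB would leave rule 2 unsatisfiable, so it must be NOUN.
Position 3: tagging it VERB would leave rule 4 unsatisfiable, so it must be ADJ.
Position 4: tagging it VERB would leave rule 2 unsatisfiable, so it must be NOUN.
Position 5: tagging it VERB would leave rule 2 unsatisfiable, so it must be ADJ.
Position 1: tagging it ADJ would leave rule 5 unsatisfiable, so it must be VERB.
So the tagging must be: VERB NOUN ADJ NOUN ADJ VERB NOUN.
Rule-by-rule: rule 1 satisfied; rule 2 satisfied; rule 3 satisfied; rule 4 satisfied; rule 5 satisfied.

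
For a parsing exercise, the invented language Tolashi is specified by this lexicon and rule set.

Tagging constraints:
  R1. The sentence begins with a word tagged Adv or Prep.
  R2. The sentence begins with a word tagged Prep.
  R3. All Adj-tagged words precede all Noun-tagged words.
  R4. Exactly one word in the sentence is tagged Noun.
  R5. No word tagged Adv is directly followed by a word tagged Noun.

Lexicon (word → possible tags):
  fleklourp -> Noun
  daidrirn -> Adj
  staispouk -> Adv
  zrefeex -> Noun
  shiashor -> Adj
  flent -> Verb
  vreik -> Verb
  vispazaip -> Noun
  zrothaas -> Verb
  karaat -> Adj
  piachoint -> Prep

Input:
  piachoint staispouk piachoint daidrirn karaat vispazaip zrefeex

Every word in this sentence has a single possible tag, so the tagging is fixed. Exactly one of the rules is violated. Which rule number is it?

4

Fixed tagging: Prep Adv Prep Adj Adj Noun Noun.
Rule check: R1 holds, R2 holds, R3 holds, R4 violated, R5 holds.
Only rule 4 fails.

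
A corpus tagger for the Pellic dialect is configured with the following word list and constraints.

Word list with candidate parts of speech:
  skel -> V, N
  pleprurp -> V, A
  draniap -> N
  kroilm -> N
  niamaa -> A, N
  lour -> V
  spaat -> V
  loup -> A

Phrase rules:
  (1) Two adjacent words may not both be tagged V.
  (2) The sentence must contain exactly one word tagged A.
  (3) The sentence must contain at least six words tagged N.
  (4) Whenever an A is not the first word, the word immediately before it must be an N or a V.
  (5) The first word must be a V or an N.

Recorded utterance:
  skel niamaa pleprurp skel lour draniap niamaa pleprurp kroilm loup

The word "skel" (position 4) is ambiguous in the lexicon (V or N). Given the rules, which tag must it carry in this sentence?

N

Candidates per position — 1:skel {V,N}; 2:niamaa {A,N}; 3:pleprurp {V,A}; 4:skel {V,N}; 5:lour {V}; 6:draniap {N}; 7:niamaa {A,N}; 8:pleprurp {V,A}; 9:kroilm {N}; 10:loup {A}.
If word 1 were V, no tagging could satisfy rule 3; so word 1 is N.
If word 2 were A, no tagging could satisfy rule 2; so word 2 is N.
If word 3 were A, no tagging could satisfy rule 2; so word 3 is V.
If word 4 were V, no tagging could satisfy rule 1; so word 4 is N.
If word 7 were A, no tagging could satisfy rule 2; so word 7 is N.
If word 8 were A, no tagging could satisfy rule 2; so word 8 is V.
The unique satisfying tagging is: N N V N V N N V N A.
Verifying each rule — rule 1 ok; rule 2 ok; rule 3 ok; rule 4 ok; rule 5 ok.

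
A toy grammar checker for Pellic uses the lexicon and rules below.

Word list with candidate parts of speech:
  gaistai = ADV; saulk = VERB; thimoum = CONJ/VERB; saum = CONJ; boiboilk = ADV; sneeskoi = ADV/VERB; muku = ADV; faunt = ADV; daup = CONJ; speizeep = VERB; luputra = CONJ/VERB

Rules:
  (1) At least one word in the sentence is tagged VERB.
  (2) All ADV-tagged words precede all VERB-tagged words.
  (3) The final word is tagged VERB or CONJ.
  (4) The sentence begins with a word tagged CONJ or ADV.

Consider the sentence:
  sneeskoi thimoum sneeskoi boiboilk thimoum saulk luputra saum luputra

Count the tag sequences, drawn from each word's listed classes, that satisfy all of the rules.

Candidates per position — 1:sneeskoi {ADV,VERB}; 2:thimoum {CONJ,VERB}; 3:sneeskoi {ADV,VERB}; 4:boiboilk {ADV}; 5:thimoum {CONJ,VERB}; 6:saulk {VERB}; 7:luputra {CONJ,VERB}; 8:saum {CONJ}; 9:luputra {CONJ,VERB}.
There are 64 candidate sequences in total.
Checking each against the rules leaves 8 sequences.
Count = 8.

8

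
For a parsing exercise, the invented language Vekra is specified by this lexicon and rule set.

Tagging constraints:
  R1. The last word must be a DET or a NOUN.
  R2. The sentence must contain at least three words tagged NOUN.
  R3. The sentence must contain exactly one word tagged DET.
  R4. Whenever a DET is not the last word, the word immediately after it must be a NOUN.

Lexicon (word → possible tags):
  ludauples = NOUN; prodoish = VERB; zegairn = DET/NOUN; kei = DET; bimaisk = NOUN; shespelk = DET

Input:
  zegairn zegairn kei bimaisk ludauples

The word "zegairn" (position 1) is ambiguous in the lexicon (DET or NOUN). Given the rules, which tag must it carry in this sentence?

NOUN

Candidates per position — 1:zegairn {DET,NOUN}; 2:zegairn {DET,NOUN}; 3:kei {DET}; 4:bimaisk {NOUN}; 5:ludauples {NOUN}.
Position 1: tagging it DET would leave rule 3 unsatisfiable, so it must be NOUN.
Position 2: tagging it DET would leave rule 3 unsatisfiable, so it must be NOUN.
The only consistent sequence is: NOUN NOUN DET NOUN NOUN.
Check: rule 1 ok; rule 2 ok; rule 3 ok; rule 4 ok.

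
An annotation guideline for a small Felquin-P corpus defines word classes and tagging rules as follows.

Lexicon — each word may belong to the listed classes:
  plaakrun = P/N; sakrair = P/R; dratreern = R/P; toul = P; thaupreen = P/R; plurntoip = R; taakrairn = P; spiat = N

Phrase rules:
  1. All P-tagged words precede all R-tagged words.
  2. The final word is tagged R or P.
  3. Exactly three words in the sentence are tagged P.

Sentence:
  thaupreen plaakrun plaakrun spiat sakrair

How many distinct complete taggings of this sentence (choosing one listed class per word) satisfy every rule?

Candidates per position — 1:thaupreen {P,R}; 2:plaakrun {P,N}; 3:plaakrun {P,N}; 4:spiat {N}; 5:sakrair {P,R}.
There are 16 candidate sequences in total.
The sequences that satisfy every rule: P P P N R; P P N N P; P N P N P.
Count = 3.

3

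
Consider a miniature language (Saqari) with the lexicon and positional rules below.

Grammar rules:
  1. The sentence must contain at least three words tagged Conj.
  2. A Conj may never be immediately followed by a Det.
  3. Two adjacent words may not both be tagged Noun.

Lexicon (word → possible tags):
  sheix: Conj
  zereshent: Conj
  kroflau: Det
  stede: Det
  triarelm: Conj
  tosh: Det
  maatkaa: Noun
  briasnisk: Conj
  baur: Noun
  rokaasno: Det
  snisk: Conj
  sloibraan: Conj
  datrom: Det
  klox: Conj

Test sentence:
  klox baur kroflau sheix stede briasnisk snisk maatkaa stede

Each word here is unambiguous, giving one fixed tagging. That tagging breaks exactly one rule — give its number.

Fixed tagging: Conj Noun Det Conj Det Conj Conj Noun Det.
Applying the rules: R1 ✓, R2 ✗, R3 ✓.
Only rule 2 fails.

2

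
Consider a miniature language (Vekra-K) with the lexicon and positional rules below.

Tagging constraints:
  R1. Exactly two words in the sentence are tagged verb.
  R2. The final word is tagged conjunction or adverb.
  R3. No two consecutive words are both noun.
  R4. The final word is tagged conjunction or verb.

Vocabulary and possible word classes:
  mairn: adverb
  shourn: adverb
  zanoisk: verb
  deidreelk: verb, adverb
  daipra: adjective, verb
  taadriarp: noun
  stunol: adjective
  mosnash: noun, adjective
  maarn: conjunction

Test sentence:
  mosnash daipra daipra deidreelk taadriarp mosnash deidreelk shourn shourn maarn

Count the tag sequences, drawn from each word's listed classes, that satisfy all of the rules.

Candidates per position — 1:mosnash {noun,adjective}; 2:daipra {adjective,verb}; 3:daipra {adjective,verb}; 4:deidreelk {verb,adverb}; 5:taadriarp {noun}; 6:mosnash {noun,adjective}; 7:deidreelk {verb,adverb}; 8:shourn {adverb}; 9:shourn {adverb}; 10:maarn {conjunction}.
There are 64 candidate sequences in total.
Checking each against the rules leaves 12 sequences.
Count = 12.

12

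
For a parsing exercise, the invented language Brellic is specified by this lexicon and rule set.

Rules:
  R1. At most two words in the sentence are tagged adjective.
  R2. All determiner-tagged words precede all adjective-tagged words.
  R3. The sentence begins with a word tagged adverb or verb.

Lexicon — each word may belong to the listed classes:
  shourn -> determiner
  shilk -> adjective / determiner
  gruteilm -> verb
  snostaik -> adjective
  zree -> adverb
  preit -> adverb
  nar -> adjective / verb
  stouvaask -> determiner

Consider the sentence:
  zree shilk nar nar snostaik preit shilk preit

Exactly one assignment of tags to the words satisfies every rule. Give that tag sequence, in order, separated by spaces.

Candidates per position — 1:zree {adverb}; 2:shilk {adjective,determiner}; 3:nar {adjective,verb}; 4:nar {adjective,verb}; 5:snostaik {adjective}; 6:preit {adverb}; 7:shilk {adjective,determiner}; 8:preit {adverb}.
At position 7, choosing determiner makes rule 2 impossible to satisfy; hence adjective.
At position 2, choosing adjective makes rule 1 impossible to satisfy; hence determiner.
At position 3, choosing adjective makes rule 1 impossible to satisfy; hence verb.
At position 4, choosing adjective makes rule 1 impossible to satisfy; hence verb.
So the tagging must be: adverb determiner verb verb adjective adverb adjective adverb.
Verifying each rule — rule 1 satisfied; rule 2 satisfied; rule 3 satisfied.

adverb determiner verb verb adjective adverb adjective adverb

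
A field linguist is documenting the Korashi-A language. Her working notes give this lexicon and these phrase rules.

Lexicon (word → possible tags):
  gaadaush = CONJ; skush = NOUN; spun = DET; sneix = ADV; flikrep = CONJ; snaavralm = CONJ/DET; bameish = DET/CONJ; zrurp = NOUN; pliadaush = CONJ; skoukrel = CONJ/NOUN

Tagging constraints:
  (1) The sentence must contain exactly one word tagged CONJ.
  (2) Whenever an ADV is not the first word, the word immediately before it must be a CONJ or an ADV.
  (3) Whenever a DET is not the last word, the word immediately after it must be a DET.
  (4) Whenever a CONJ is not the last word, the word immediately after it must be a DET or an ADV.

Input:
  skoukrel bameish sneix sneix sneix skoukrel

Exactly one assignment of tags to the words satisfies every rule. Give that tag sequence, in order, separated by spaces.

Candidates per position — 1:skoukrel {CONJ,NOUN}; 2:bameish {DET,CONJ}; 3:sneix {ADV}; 4:sneix {ADV}; 5:sneix {ADV}; 6:skoukrel {CONJ,NOUN}.
Position 2: DET is ruled out by rule 2; that leaves CONJ.
Position 6: CONJ is ruled out by rule 1; that leaves NOUN.
Position 1: CONJ is ruled out by rule 1; that leaves NOUN.
The only consistent sequence is: NOUN CONJ ADV ADV ADV NOUN.
Check: rule 1 ✓; rule 2 ✓; rule 3 ✓; rule 4 ✓.

NOUN CONJ ADV ADV ADV NOUN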